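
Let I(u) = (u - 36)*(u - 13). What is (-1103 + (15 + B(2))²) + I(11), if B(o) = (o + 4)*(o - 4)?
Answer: -1044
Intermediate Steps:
I(u) = (-36 + u)*(-13 + u)
B(o) = (-4 + o)*(4 + o) (B(o) = (4 + o)*(-4 + o) = (-4 + o)*(4 + o))
(-1103 + (15 + B(2))²) + I(11) = (-1103 + (15 + (-16 + 2²))²) + (468 + 11² - 49*11) = (-1103 + (15 + (-16 + 4))²) + (468 + 121 - 539) = (-1103 + (15 - 12)²) + 50 = (-1103 + 3²) + 50 = (-1103 + 9) + 50 = -1094 + 50 = -1044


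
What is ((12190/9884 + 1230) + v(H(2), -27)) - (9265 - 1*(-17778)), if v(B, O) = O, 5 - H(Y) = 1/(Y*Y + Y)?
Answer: -127695185/4942 ≈ -25839.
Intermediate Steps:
H(Y) = 5 - 1/(Y + Y²) (H(Y) = 5 - 1/(Y*Y + Y) = 5 - 1/(Y² + Y) = 5 - 1/(Y + Y²))
((12190/9884 + 1230) + v(H(2), -27)) - (9265 - 1*(-17778)) = ((12190/9884 + 1230) - 27) - (9265 - 1*(-17778)) = ((12190*(1/9884) + 1230) - 27) - (9265 + 17778) = ((6095/4942 + 1230) - 27) - 1*27043 = (6084755/4942 - 27) - 27043 = 5951321/4942 - 27043 = -127695185/4942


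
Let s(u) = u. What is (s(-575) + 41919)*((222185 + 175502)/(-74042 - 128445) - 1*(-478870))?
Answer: 235817790471296/11911 ≈ 1.9798e+10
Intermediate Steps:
(s(-575) + 41919)*((222185 + 175502)/(-74042 - 128445) - 1*(-478870)) = (-575 + 41919)*((222185 + 175502)/(-74042 - 128445) - 1*(-478870)) = 41344*(397687/(-202487) + 478870) = 41344*(397687*(-1/202487) + 478870) = 41344*(-397687/202487 + 478870) = 41344*(96964552003/202487) = 235817790471296/11911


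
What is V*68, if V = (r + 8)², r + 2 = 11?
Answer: 19652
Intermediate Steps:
r = 9 (r = -2 + 11 = 9)
V = 289 (V = (9 + 8)² = 17² = 289)
V*68 = 289*68 = 19652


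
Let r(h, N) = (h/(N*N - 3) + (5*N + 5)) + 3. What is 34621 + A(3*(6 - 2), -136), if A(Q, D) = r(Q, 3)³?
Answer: 50246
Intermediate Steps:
r(h, N) = 8 + 5*N + h/(-3 + N²) (r(h, N) = (h/(N² - 3) + (5 + 5*N)) + 3 = (h/(-3 + N²) + (5 + 5*N)) + 3 = (5 + 5*N + h/(-3 + N²)) + 3 = 8 + 5*N + h/(-3 + N²))
A(Q, D) = (23 + Q/6)³ (A(Q, D) = ((-24 + Q - 15*3 + 5*3³ + 8*3²)/(-3 + 3²))³ = ((-24 + Q - 45 + 5*27 + 8*9)/(-3 + 9))³ = ((-24 + Q - 45 + 135 + 72)/6)³ = ((138 + Q)/6)³ = (23 + Q/6)³)
34621 + A(3*(6 - 2), -136) = 34621 + (138 + 3*(6 - 2))³/216 = 34621 + (138 + 3*4)³/216 = 34621 + (138 + 12)³/216 = 34621 + (1/216)*150³ = 34621 + (1/216)*3375000 = 34621 + 15625 = 50246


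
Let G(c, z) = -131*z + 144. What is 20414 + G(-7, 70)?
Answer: 11388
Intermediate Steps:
G(c, z) = 144 - 131*z
20414 + G(-7, 70) = 20414 + (144 - 131*70) = 20414 + (144 - 9170) = 20414 - 9026 = 11388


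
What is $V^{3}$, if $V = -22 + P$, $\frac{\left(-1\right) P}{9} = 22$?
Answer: $-10648000$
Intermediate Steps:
$P = -198$ ($P = \left(-9\right) 22 = -198$)
$V = -220$ ($V = -22 - 198 = -220$)
$V^{3} = \left(-220\right)^{3} = -10648000$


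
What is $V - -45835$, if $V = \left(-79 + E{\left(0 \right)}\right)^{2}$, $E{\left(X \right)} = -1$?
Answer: $52235$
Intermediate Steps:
$V = 6400$ ($V = \left(-79 - 1\right)^{2} = \left(-80\right)^{2} = 6400$)
$V - -45835 = 6400 - -45835 = 6400 + 45835 = 52235$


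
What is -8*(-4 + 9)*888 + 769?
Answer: -34751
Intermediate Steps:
-8*(-4 + 9)*888 + 769 = -8*5*888 + 769 = -40*888 + 769 = -35520 + 769 = -34751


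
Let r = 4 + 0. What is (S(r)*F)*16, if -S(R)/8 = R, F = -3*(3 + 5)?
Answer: 12288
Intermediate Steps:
r = 4
F = -24 (F = -3*8 = -24)
S(R) = -8*R
(S(r)*F)*16 = (-8*4*(-24))*16 = -32*(-24)*16 = 768*16 = 12288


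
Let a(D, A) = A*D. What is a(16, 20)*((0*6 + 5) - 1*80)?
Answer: -24000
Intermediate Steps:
a(16, 20)*((0*6 + 5) - 1*80) = (20*16)*((0*6 + 5) - 1*80) = 320*((0 + 5) - 80) = 320*(5 - 80) = 320*(-75) = -24000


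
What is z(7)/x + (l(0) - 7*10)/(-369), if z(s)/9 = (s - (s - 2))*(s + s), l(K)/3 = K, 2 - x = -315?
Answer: 115178/116973 ≈ 0.98465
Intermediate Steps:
x = 317 (x = 2 - 1*(-315) = 2 + 315 = 317)
l(K) = 3*K
z(s) = 36*s (z(s) = 9*((s - (s - 2))*(s + s)) = 9*((s - (-2 + s))*(2*s)) = 9*((s + (2 - s))*(2*s)) = 9*(2*(2*s)) = 9*(4*s) = 36*s)
z(7)/x + (l(0) - 7*10)/(-369) = (36*7)/317 + (3*0 - 7*10)/(-369) = 252*(1/317) + (0 - 70)*(-1/369) = 252/317 - 70*(-1/369) = 252/317 + 70/369 = 115178/116973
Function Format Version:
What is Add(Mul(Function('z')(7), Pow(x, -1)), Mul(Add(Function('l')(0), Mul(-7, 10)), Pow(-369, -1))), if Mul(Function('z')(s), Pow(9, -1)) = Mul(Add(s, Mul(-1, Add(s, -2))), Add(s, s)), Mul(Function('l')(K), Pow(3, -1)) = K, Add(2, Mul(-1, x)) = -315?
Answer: Rational(115178, 116973) ≈ 0.98465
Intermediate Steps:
x = 317 (x = Add(2, Mul(-1, -315)) = Add(2, 315) = 317)
Function('l')(K) = Mul(3, K)
Function('z')(s) = Mul(36, s) (Function('z')(s) = Mul(9, Mul(Add(s, Mul(-1, Add(s, -2))), Add(s, s))) = Mul(9, Mul(Add(s, Mul(-1, Add(-2, s))), Mul(2, s))) = Mul(9, Mul(Add(s, Add(2, Mul(-1, s))), Mul(2, s))) = Mul(9, Mul(2, Mul(2, s))) = Mul(9, Mul(4, s)) = Mul(36, s))
Add(Mul(Function('z')(7), Pow(x, -1)), Mul(Add(Function('l')(0), Mul(-7, 10)), Pow(-369, -1))) = Add(Mul(Mul(36, 7), Pow(317, -1)), Mul(Add(Mul(3, 0), Mul(-7, 10)), Pow(-369, -1))) = Add(Mul(252, Rational(1, 317)), Mul(Add(0, -70), Rational(-1, 369))) = Add(Rational(252, 317), Mul(-70, Rational(-1, 369))) = Add(Rational(252, 317), Rational(70, 369)) = Rational(115178, 116973)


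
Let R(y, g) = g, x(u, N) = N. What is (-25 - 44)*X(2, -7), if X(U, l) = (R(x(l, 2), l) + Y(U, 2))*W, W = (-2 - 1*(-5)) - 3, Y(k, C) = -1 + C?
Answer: 0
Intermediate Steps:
W = 0 (W = (-2 + 5) - 3 = 3 - 3 = 0)
X(U, l) = 0 (X(U, l) = (l + (-1 + 2))*0 = (l + 1)*0 = (1 + l)*0 = 0)
(-25 - 44)*X(2, -7) = (-25 - 44)*0 = -69*0 = 0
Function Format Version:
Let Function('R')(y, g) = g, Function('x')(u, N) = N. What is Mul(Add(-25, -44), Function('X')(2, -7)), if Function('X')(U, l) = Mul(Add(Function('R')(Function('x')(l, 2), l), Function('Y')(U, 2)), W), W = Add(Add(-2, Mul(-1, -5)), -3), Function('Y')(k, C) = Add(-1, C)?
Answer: 0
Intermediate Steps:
W = 0 (W = Add(Add(-2, 5), -3) = Add(3, -3) = 0)
Function('X')(U, l) = 0 (Function('X')(U, l) = Mul(Add(l, Add(-1, 2)), 0) = Mul(Add(l, 1), 0) = Mul(Add(1, l), 0) = 0)
Mul(Add(-25, -44), Function('X')(2, -7)) = Mul(Add(-25, -44), 0) = Mul(-69, 0) = 0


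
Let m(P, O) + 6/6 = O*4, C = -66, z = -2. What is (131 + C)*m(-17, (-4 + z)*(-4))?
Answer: 6175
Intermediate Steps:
m(P, O) = -1 + 4*O (m(P, O) = -1 + O*4 = -1 + 4*O)
(131 + C)*m(-17, (-4 + z)*(-4)) = (131 - 66)*(-1 + 4*((-4 - 2)*(-4))) = 65*(-1 + 4*(-6*(-4))) = 65*(-1 + 4*24) = 65*(-1 + 96) = 65*95 = 6175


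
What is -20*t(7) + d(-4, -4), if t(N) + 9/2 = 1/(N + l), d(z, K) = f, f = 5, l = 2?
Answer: 835/9 ≈ 92.778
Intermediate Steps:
d(z, K) = 5
t(N) = -9/2 + 1/(2 + N) (t(N) = -9/2 + 1/(N + 2) = -9/2 + 1/(2 + N))
-20*t(7) + d(-4, -4) = -10*(-16 - 9*7)/(2 + 7) + 5 = -10*(-16 - 63)/9 + 5 = -10*(-79)/9 + 5 = -20*(-79/18) + 5 = 790/9 + 5 = 835/9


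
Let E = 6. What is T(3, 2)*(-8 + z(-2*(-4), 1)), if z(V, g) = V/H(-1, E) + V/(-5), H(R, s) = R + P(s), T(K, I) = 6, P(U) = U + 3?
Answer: -258/5 ≈ -51.600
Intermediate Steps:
P(U) = 3 + U
H(R, s) = 3 + R + s (H(R, s) = R + (3 + s) = 3 + R + s)
z(V, g) = -3*V/40 (z(V, g) = V/(3 - 1 + 6) + V/(-5) = V/8 + V*(-1/5) = V*(1/8) - V/5 = V/8 - V/5 = -3*V/40)
T(3, 2)*(-8 + z(-2*(-4), 1)) = 6*(-8 - (-3)*(-4)/20) = 6*(-8 - 3/40*8) = 6*(-8 - 3/5) = 6*(-43/5) = -258/5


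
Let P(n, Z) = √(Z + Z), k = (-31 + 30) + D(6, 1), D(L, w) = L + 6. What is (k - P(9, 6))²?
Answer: 133 - 44*√3 ≈ 56.790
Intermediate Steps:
D(L, w) = 6 + L
k = 11 (k = (-31 + 30) + (6 + 6) = -1 + 12 = 11)
P(n, Z) = √2*√Z (P(n, Z) = √(2*Z) = √2*√Z)
(k - P(9, 6))² = (11 - √2*√6)² = (11 - 2*√3)²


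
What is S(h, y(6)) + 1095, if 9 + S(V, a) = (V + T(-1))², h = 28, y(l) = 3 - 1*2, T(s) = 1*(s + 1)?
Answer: 1870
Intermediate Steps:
T(s) = 1 + s (T(s) = 1*(1 + s) = 1 + s)
y(l) = 1 (y(l) = 3 - 2 = 1)
S(V, a) = -9 + V² (S(V, a) = -9 + (V + (1 - 1))² = -9 + (V + 0)² = -9 + V²)
S(h, y(6)) + 1095 = (-9 + 28²) + 1095 = (-9 + 784) + 1095 = 775 + 1095 = 1870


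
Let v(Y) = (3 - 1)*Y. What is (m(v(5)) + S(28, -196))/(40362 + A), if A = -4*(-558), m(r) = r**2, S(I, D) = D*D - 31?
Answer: 38485/42594 ≈ 0.90353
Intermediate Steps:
v(Y) = 2*Y
S(I, D) = -31 + D**2 (S(I, D) = D**2 - 31 = -31 + D**2)
A = 2232
(m(v(5)) + S(28, -196))/(40362 + A) = ((2*5)**2 + (-31 + (-196)**2))/(40362 + 2232) = (10**2 + (-31 + 38416))/42594 = (100 + 38385)*(1/42594) = 38485*(1/42594) = 38485/42594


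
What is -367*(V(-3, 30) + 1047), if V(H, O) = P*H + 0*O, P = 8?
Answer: -375441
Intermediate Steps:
V(H, O) = 8*H (V(H, O) = 8*H + 0*O = 8*H + 0 = 8*H)
-367*(V(-3, 30) + 1047) = -367*(8*(-3) + 1047) = -367*(-24 + 1047) = -367*1023 = -375441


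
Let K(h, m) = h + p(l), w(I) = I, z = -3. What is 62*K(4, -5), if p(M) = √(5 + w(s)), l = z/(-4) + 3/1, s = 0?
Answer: 248 + 62*√5 ≈ 386.64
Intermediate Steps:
l = 15/4 (l = -3/(-4) + 3/1 = -3*(-¼) + 3*1 = ¾ + 3 = 15/4 ≈ 3.7500)
p(M) = √5 (p(M) = √(5 + 0) = √5)
K(h, m) = h + √5
62*K(4, -5) = 62*(4 + √5) = 248 + 62*√5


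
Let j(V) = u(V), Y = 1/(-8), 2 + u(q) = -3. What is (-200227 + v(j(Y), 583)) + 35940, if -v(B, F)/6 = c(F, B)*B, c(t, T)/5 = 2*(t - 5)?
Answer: 9113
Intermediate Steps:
u(q) = -5 (u(q) = -2 - 3 = -5)
Y = -⅛ ≈ -0.12500
c(t, T) = -50 + 10*t (c(t, T) = 5*(2*(t - 5)) = 5*(2*(-5 + t)) = 5*(-10 + 2*t) = -50 + 10*t)
j(V) = -5
v(B, F) = -6*B*(-50 + 10*F) (v(B, F) = -6*(-50 + 10*F)*B = -6*B*(-50 + 10*F))
(-200227 + v(j(Y), 583)) + 35940 = (-200227 + 60*(-5)*(5 - 1*583)) + 35940 = (-200227 + 60*(-5)*(5 - 583)) + 35940 = (-200227 + 60*(-5)*(-578)) + 35940 = (-200227 + 173400) + 35940 = -26827 + 35940 = 9113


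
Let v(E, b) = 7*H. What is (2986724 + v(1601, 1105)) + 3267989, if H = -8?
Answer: 6254657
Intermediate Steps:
v(E, b) = -56 (v(E, b) = 7*(-8) = -56)
(2986724 + v(1601, 1105)) + 3267989 = (2986724 - 56) + 3267989 = 2986668 + 3267989 = 6254657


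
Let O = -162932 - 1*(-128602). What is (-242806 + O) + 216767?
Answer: -60369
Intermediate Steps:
O = -34330 (O = -162932 + 128602 = -34330)
(-242806 + O) + 216767 = (-242806 - 34330) + 216767 = -277136 + 216767 = -60369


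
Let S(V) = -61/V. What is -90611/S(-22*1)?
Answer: -1993442/61 ≈ -32679.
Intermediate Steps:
-90611/S(-22*1) = -90611/((-61/((-22*1)))) = -90611/((-61/(-22))) = -90611/((-61*(-1/22))) = -90611/61/22 = -90611*22/61 = -1993442/61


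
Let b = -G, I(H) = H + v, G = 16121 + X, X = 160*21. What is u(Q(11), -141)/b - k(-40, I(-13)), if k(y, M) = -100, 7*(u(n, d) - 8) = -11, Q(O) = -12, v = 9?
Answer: 13636655/136367 ≈ 100.00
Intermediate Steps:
X = 3360
u(n, d) = 45/7 (u(n, d) = 8 + (1/7)*(-11) = 8 - 11/7 = 45/7)
G = 19481 (G = 16121 + 3360 = 19481)
I(H) = 9 + H (I(H) = H + 9 = 9 + H)
b = -19481 (b = -1*19481 = -19481)
u(Q(11), -141)/b - k(-40, I(-13)) = (45/7)/(-19481) - 1*(-100) = (45/7)*(-1/19481) + 100 = -45/136367 + 100 = 13636655/136367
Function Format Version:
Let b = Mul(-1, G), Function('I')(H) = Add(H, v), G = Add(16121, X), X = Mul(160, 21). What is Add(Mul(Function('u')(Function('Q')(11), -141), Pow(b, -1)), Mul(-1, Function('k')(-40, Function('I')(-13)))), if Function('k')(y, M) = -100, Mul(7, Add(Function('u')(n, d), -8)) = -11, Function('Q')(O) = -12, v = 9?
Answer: Rational(13636655, 136367) ≈ 100.00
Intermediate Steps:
X = 3360
Function('u')(n, d) = Rational(45, 7) (Function('u')(n, d) = Add(8, Mul(Rational(1, 7), -11)) = Add(8, Rational(-11, 7)) = Rational(45, 7))
G = 19481 (G = Add(16121, 3360) = 19481)
Function('I')(H) = Add(9, H) (Function('I')(H) = Add(H, 9) = Add(9, H))
b = -19481 (b = Mul(-1, 19481) = -19481)
Add(Mul(Function('u')(Function('Q')(11), -141), Pow(b, -1)), Mul(-1, Function('k')(-40, Function('I')(-13)))) = Add(Mul(Rational(45, 7), Pow(-19481, -1)), Mul(-1, -100)) = Add(Mul(Rational(45, 7), Rational(-1, 19481)), 100) = Add(Rational(-45, 136367), 100) = Rational(13636655, 136367)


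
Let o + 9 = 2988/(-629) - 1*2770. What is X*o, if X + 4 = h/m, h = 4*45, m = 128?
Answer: 145331257/20128 ≈ 7220.4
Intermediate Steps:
h = 180
o = -1750979/629 (o = -9 + (2988/(-629) - 1*2770) = -9 + (2988*(-1/629) - 2770) = -9 + (-2988/629 - 2770) = -9 - 1745318/629 = -1750979/629 ≈ -2783.8)
X = -83/32 (X = -4 + 180/128 = -4 + 180*(1/128) = -4 + 45/32 = -83/32 ≈ -2.5938)
X*o = -83/32*(-1750979/629) = 145331257/20128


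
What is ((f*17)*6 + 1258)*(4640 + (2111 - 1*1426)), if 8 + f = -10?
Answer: -3077850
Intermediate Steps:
f = -18 (f = -8 - 10 = -18)
((f*17)*6 + 1258)*(4640 + (2111 - 1*1426)) = (-18*17*6 + 1258)*(4640 + (2111 - 1*1426)) = (-306*6 + 1258)*(4640 + (2111 - 1426)) = (-1836 + 1258)*(4640 + 685) = -578*5325 = -3077850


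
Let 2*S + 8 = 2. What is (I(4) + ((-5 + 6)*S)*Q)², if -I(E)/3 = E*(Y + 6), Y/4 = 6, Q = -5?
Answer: 119025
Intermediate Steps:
S = -3 (S = -4 + (½)*2 = -4 + 1 = -3)
Y = 24 (Y = 4*6 = 24)
I(E) = -90*E (I(E) = -3*E*(24 + 6) = -3*E*30 = -90*E)
(I(4) + ((-5 + 6)*S)*Q)² = (-90*4 + ((-5 + 6)*(-3))*(-5))² = (-360 + (1*(-3))*(-5))² = (-360 - 3*(-5))² = (-360 + 15)² = (-345)² = 119025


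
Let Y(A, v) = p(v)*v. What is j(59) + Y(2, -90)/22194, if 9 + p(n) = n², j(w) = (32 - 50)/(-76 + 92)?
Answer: -37193/1096 ≈ -33.935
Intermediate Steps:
j(w) = -9/8 (j(w) = -18/16 = -18*1/16 = -9/8)
p(n) = -9 + n²
Y(A, v) = v*(-9 + v²) (Y(A, v) = (-9 + v²)*v = v*(-9 + v²))
j(59) + Y(2, -90)/22194 = -9/8 - 90*(-9 + (-90)²)/22194 = -9/8 - 90*(-9 + 8100)*(1/22194) = -9/8 - 90*8091*(1/22194) = -9/8 - 728190*1/22194 = -9/8 - 4495/137 = -37193/1096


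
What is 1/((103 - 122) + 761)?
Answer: 1/742 ≈ 0.0013477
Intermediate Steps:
1/((103 - 122) + 761) = 1/(-19 + 761) = 1/742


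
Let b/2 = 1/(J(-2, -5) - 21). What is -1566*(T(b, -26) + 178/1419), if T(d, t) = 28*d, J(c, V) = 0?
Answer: 1882332/473 ≈ 3979.6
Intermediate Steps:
b = -2/21 (b = 2/(0 - 21) = 2/(-21) = 2*(-1/21) = -2/21 ≈ -0.095238)
-1566*(T(b, -26) + 178/1419) = -1566*(28*(-2/21) + 178/1419) = -1566*(-8/3 + 178*(1/1419)) = -1566*(-8/3 + 178/1419) = -1566*(-1202/473) = 1882332/473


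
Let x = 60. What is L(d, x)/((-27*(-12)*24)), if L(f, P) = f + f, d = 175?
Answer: 175/3888 ≈ 0.045010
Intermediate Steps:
L(f, P) = 2*f
L(d, x)/((-27*(-12)*24)) = (2*175)/((-27*(-12)*24)) = 350/((324*24)) = 350/7776 = 350*(1/7776) = 175/3888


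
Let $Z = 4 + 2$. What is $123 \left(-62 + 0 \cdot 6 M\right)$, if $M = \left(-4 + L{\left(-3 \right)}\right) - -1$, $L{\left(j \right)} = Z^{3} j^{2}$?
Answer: $-7626$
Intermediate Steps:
$Z = 6$
$L{\left(j \right)} = 216 j^{2}$ ($L{\left(j \right)} = 6^{3} j^{2} = 216 j^{2}$)
$M = 1941$ ($M = \left(-4 + 216 \left(-3\right)^{2}\right) - -1 = \left(-4 + 216 \cdot 9\right) + 1 = \left(-4 + 1944\right) + 1 = 1940 + 1 = 1941$)
$123 \left(-62 + 0 \cdot 6 M\right) = 123 \left(-62 + 0 \cdot 6 \cdot 1941\right) = 123 \left(-62 + 0 \cdot 1941\right) = 123 \left(-62 + 0\right) = 123 \left(-62\right) = -7626$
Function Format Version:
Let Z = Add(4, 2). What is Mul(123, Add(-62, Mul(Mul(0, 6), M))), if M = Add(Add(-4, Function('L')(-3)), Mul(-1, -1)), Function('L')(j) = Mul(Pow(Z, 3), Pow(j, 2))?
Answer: -7626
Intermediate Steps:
Z = 6
Function('L')(j) = Mul(216, Pow(j, 2)) (Function('L')(j) = Mul(Pow(6, 3), Pow(j, 2)) = Mul(216, Pow(j, 2)))
M = 1941 (M = Add(Add(-4, Mul(216, Pow(-3, 2))), Mul(-1, -1)) = Add(Add(-4, Mul(216, 9)), 1) = Add(Add(-4, 1944), 1) = Add(1940, 1) = 1941)
Mul(123, Add(-62, Mul(Mul(0, 6), M))) = Mul(123, Add(-62, Mul(Mul(0, 6), 1941))) = Mul(123, Add(-62, Mul(0, 1941))) = Mul(123, Add(-62, 0)) = Mul(123, -62) = -7626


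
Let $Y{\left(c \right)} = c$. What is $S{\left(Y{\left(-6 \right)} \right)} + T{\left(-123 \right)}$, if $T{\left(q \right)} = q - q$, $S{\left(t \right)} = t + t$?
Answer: $-12$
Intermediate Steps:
$S{\left(t \right)} = 2 t$
$T{\left(q \right)} = 0$
$S{\left(Y{\left(-6 \right)} \right)} + T{\left(-123 \right)} = 2 \left(-6\right) + 0 = -12 + 0 = -12$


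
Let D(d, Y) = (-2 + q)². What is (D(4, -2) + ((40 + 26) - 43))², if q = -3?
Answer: 2304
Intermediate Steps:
D(d, Y) = 25 (D(d, Y) = (-2 - 3)² = (-5)² = 25)
(D(4, -2) + ((40 + 26) - 43))² = (25 + ((40 + 26) - 43))² = (25 + (66 - 43))² = (25 + 23)² = 48² = 2304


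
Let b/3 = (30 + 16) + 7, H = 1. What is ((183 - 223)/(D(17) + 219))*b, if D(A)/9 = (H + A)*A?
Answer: -2120/991 ≈ -2.1393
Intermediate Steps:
D(A) = 9*A*(1 + A) (D(A) = 9*((1 + A)*A) = 9*(A*(1 + A)) = 9*A*(1 + A))
b = 159 (b = 3*((30 + 16) + 7) = 3*(46 + 7) = 3*53 = 159)
((183 - 223)/(D(17) + 219))*b = ((183 - 223)/(9*17*(1 + 17) + 219))*159 = -40/(9*17*18 + 219)*159 = -40/(2754 + 219)*159 = -40/2973*159 = -2120/991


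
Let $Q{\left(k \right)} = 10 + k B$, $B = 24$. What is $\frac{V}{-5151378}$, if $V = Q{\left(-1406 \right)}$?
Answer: $\frac{16867}{2575689} \approx 0.0065485$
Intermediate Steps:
$Q{\left(k \right)} = 10 + 24 k$ ($Q{\left(k \right)} = 10 + k 24 = 10 + 24 k$)
$V = -33734$ ($V = 10 + 24 \left(-1406\right) = 10 - 33744 = -33734$)
$\frac{V}{-5151378} = - \frac{33734}{-5151378} = \left(-33734\right) \left(- \frac{1}{5151378}\right) = \frac{16867}{2575689}$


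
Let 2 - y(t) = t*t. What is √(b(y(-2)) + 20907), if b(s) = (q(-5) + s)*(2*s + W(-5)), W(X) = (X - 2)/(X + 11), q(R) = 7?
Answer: √751722/6 ≈ 144.50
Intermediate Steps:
W(X) = (-2 + X)/(11 + X)
y(t) = 2 - t² (y(t) = 2 - t*t = 2 - t²)
b(s) = (7 + s)*(-7/6 + 2*s) (b(s) = (7 + s)*(2*s + (-2 - 5)/(11 - 5)) = (7 + s)*(2*s - 7/6) = (7 + s)*(-7/6 + 2*s))
√(b(y(-2)) + 20907) = √((-49/6 + 2*(2 - 1*(-2)²)² + 77*(2 - 1*(-2)²)/6) + 20907) = √((-49/6 + 2*(2 - 1*4)² + 77*(2 - 1*4)/6) + 20907) = √((-49/6 + 2*(2 - 4)² + 77*(2 - 4)/6) + 20907) = √((-49/6 + 2*(-2)² + (77/6)*(-2)) + 20907) = √((-49/6 + 2*4 - 77/3) + 20907) = √((-49/6 + 8 - 77/3) + 20907) = √(-155/6 + 20907) = √(125287/6) = √751722/6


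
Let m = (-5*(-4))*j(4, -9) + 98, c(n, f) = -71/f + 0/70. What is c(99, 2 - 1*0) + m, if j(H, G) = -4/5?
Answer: 93/2 ≈ 46.500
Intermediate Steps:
j(H, G) = -4/5 (j(H, G) = -4*1/5 = -4/5)
c(n, f) = -71/f (c(n, f) = -71/f + 0*(1/70) = -71/f + 0 = -71/f)
m = 82 (m = -5*(-4)*(-4/5) + 98 = 20*(-4/5) + 98 = -16 + 98 = 82)
c(99, 2 - 1*0) + m = -71/(2 - 1*0) + 82 = -71/(2 + 0) + 82 = -71/2 + 82 = 93/2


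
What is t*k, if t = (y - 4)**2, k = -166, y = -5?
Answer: -13446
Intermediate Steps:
t = 81 (t = (-5 - 4)**2 = (-9)**2 = 81)
t*k = 81*(-166) = -13446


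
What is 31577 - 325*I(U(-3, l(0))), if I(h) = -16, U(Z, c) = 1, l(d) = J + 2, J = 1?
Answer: 36777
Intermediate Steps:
l(d) = 3 (l(d) = 1 + 2 = 3)
31577 - 325*I(U(-3, l(0))) = 31577 - 325*(-16) = 31577 + 5200 = 36777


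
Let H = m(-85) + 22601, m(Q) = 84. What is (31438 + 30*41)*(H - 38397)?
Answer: -513279616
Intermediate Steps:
H = 22685 (H = 84 + 22601 = 22685)
(31438 + 30*41)*(H - 38397) = (31438 + 30*41)*(22685 - 38397) = (31438 + 1230)*(-15712) = 32668*(-15712) = -513279616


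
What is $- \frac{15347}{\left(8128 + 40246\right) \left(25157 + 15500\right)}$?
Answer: $- \frac{15347}{1966741718} \approx -7.8033 \cdot 10^{-6}$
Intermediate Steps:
$- \frac{15347}{\left(8128 + 40246\right) \left(25157 + 15500\right)} = - \frac{15347}{48374 \cdot 40657} = - \frac{15347}{1966741718}$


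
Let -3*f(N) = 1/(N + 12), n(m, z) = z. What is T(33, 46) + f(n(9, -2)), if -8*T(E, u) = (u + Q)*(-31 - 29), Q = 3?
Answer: 5512/15 ≈ 367.47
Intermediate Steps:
T(E, u) = 45/2 + 15*u/2 (T(E, u) = -(u + 3)*(-31 - 29)/8 = -(3 + u)*(-60)/8 = -(-180 - 60*u)/8 = 45/2 + 15*u/2)
f(N) = -1/(3*(12 + N)) (f(N) = -1/(3*(N + 12)) = -1/(3*(12 + N)))
T(33, 46) + f(n(9, -2)) = (45/2 + (15/2)*46) - 1/(36 + 3*(-2)) = (45/2 + 345) - 1/(36 - 6) = 735/2 - 1/30 = 5512/15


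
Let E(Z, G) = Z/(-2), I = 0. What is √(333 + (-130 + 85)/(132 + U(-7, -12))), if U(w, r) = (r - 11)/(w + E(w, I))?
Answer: 3*√1391174/194 ≈ 18.239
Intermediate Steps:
E(Z, G) = -Z/2 (E(Z, G) = Z*(-½) = -Z/2)
U(w, r) = 2*(-11 + r)/w (U(w, r) = (r - 11)/(w - w/2) = (-11 + r)/((w/2)) = (-11 + r)*(2/w) = 2*(-11 + r)/w)
√(333 + (-130 + 85)/(132 + U(-7, -12))) = √(333 + (-130 + 85)/(132 + 2*(-11 - 12)/(-7))) = √(333 - 45/(132 + 2*(-⅐)*(-23))) = √(333 - 45/(132 + 46/7)) = √(333 - 45/970/7) = √(333 - 45*7/970) = √(333 - 63/194) = √(64539/194) = 3*√1391174/194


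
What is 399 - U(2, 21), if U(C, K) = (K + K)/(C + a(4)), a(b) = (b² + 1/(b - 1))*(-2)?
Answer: 18417/46 ≈ 400.37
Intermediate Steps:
a(b) = -2*b² - 2/(-1 + b) (a(b) = (b² + 1/(-1 + b))*(-2) = -2*b² - 2/(-1 + b))
U(C, K) = 2*K/(-98/3 + C) (U(C, K) = (K + K)/(C + 2*(-1 + 4² - 1*4³)/(-1 + 4)) = (2*K)/(C + 2*(-1 + 16 - 1*64)/3) = (2*K)/(C + 2*(⅓)*(-1 + 16 - 64)) = (2*K)/(C + 2*(⅓)*(-49)) = (2*K)/(C - 98/3) = (2*K)/(-98/3 + C) = 2*K/(-98/3 + C))
399 - U(2, 21) = 399 - 6*21/(-98 + 3*2) = 399 - 6*21/(-98 + 6) = 399 - 6*21/(-92) = 399 - 6*21*(-1)/92 = 399 - 1*(-63/46) = 399 + 63/46 = 18417/46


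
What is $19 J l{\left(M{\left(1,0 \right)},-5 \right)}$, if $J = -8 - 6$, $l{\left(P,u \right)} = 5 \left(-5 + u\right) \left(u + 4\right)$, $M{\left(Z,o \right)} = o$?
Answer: $-13300$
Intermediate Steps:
$l{\left(P,u \right)} = 5 \left(-5 + u\right) \left(4 + u\right)$
$J = -14$
$19 J l{\left(M{\left(1,0 \right)},-5 \right)} = 19 \left(-14\right) \left(-100 - -25 + 5 \left(-5\right)^{2}\right) = - 266 \left(-100 + 25 + 5 \cdot 25\right) = - 266 \left(-100 + 25 + 125\right) = \left(-266\right) 50 = -13300$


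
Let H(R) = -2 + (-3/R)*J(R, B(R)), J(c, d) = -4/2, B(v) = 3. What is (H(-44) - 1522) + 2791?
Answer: 27871/22 ≈ 1266.9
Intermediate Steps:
J(c, d) = -2 (J(c, d) = -4*½ = -2)
H(R) = -2 + 6/R (H(R) = -2 - 3/R*(-2) = -2 + 6/R)
(H(-44) - 1522) + 2791 = ((-2 + 6/(-44)) - 1522) + 2791 = ((-2 + 6*(-1/44)) - 1522) + 2791 = ((-2 - 3/22) - 1522) + 2791 = (-47/22 - 1522) + 2791 = -33531/22 + 2791 = 27871/22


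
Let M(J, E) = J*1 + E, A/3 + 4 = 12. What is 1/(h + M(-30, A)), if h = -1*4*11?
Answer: -1/50 ≈ -0.020000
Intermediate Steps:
A = 24 (A = -12 + 3*12 = -12 + 36 = 24)
M(J, E) = E + J (M(J, E) = J + E = E + J)
h = -44 (h = -4*11 = -44)
1/(h + M(-30, A)) = 1/(-44 + (24 - 30)) = 1/(-44 - 6) = 1/(-50) = -1/50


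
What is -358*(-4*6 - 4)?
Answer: 10024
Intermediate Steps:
-358*(-4*6 - 4) = -358*(-24 - 4) = -358*(-28) = 10024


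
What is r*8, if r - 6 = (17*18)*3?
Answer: 7392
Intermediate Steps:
r = 924 (r = 6 + (17*18)*3 = 6 + 306*3 = 6 + 918 = 924)
r*8 = 924*8 = 7392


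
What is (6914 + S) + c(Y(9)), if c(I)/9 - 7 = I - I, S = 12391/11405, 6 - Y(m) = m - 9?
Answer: 79585076/11405 ≈ 6978.1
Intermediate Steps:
Y(m) = 15 - m (Y(m) = 6 - (m - 9) = 6 - (-9 + m) = 6 + (9 - m) = 15 - m)
S = 12391/11405 (S = 12391*(1/11405) = 12391/11405 ≈ 1.0865)
c(I) = 63 (c(I) = 63 + 9*(I - I) = 63 + 9*0 = 63 + 0 = 63)
(6914 + S) + c(Y(9)) = (6914 + 12391/11405) + 63 = 78866561/11405 + 63 = 79585076/11405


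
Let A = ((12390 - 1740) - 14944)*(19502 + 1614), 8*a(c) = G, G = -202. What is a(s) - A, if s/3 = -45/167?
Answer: 362688315/4 ≈ 9.0672e+7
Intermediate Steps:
s = -135/167 (s = 3*(-45/167) = -135/167 ≈ -0.80838)
a(c) = -101/4 (a(c) = (1/8)*(-202) = -101/4)
A = -90672104 (A = (10650 - 14944)*21116 = -4294*21116 = -90672104)
a(s) - A = -101/4 - 1*(-90672104) = -101/4 + 90672104 = 362688315/4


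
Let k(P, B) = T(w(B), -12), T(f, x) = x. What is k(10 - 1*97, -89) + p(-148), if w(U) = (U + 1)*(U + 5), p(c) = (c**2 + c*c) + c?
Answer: 43648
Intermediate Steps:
p(c) = c + 2*c**2 (p(c) = (c**2 + c**2) + c = 2*c**2 + c = c + 2*c**2)
w(U) = (1 + U)*(5 + U)
k(P, B) = -12
k(10 - 1*97, -89) + p(-148) = -12 - 148*(1 + 2*(-148)) = -12 - 148*(1 - 296) = -12 - 148*(-295) = -12 + 43660 = 43648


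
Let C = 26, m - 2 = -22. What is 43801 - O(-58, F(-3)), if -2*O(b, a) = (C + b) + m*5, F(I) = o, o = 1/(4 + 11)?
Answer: 43735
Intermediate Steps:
m = -20 (m = 2 - 22 = -20)
o = 1/15 ≈ 0.066667
F(I) = 1/15
O(b, a) = 37 - b/2 (O(b, a) = -((26 + b) - 20*5)/2 = -((26 + b) - 100)/2 = -(-74 + b)/2 = 37 - b/2)
43801 - O(-58, F(-3)) = 43801 - (37 - ½*(-58)) = 43801 - (37 + 29) = 43801 - 1*66 = 43801 - 66 = 43735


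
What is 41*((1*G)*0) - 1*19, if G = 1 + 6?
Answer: -19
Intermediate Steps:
G = 7
41*((1*G)*0) - 1*19 = 41*((1*7)*0) - 1*19 = 41*(7*0) - 19 = 41*0 - 19 = 0 - 19 = -19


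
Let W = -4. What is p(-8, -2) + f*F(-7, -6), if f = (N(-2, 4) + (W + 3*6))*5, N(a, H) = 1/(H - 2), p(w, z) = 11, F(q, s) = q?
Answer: -993/2 ≈ -496.50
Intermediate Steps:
N(a, H) = 1/(-2 + H)
f = 145/2 (f = (1/(-2 + 4) + (-4 + 3*6))*5 = (1/2 + (-4 + 18))*5 = (1/2 + 14)*5 = (29/2)*5 = 145/2 ≈ 72.500)
p(-8, -2) + f*F(-7, -6) = 11 + (145/2)*(-7) = 11 - 1015/2 = -993/2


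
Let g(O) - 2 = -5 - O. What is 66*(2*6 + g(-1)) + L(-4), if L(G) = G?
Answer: 656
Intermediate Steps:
g(O) = -3 - O (g(O) = 2 + (-5 - O) = -3 - O)
66*(2*6 + g(-1)) + L(-4) = 66*(2*6 + (-3 - 1*(-1))) - 4 = 66*(12 + (-3 + 1)) - 4 = 66*(12 - 2) - 4 = 66*10 - 4 = 660 - 4 = 656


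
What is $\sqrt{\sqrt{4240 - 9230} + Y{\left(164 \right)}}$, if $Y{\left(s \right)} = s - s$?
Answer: $\sqrt[4]{4990} \sqrt{i} \approx 5.9431 + 5.9431 i$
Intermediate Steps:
$Y{\left(s \right)} = 0$
$\sqrt{\sqrt{4240 - 9230} + Y{\left(164 \right)}} = \sqrt{\sqrt{4240 - 9230} + 0} = \sqrt{\sqrt{-4990} + 0} = \sqrt{i \sqrt{4990} + 0} = \sqrt{i \sqrt{4990}} = \sqrt[4]{4990} \sqrt{i}$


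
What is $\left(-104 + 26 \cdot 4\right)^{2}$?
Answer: $0$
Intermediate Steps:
$\left(-104 + 26 \cdot 4\right)^{2} = \left(-104 + 104\right)^{2} = 0^{2} = 0$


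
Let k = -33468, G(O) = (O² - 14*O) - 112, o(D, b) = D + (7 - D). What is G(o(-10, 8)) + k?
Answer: -33629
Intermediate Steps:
o(D, b) = 7
G(O) = -112 + O² - 14*O
G(o(-10, 8)) + k = (-112 + 7² - 14*7) - 33468 = (-112 + 49 - 98) - 33468 = -161 - 33468 = -33629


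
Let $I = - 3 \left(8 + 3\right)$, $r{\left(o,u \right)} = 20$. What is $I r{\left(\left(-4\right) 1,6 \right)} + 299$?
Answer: $-361$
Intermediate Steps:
$I = -33$ ($I = \left(-3\right) 11 = -33$)
$I r{\left(\left(-4\right) 1,6 \right)} + 299 = \left(-33\right) 20 + 299 = -660 + 299 = -361$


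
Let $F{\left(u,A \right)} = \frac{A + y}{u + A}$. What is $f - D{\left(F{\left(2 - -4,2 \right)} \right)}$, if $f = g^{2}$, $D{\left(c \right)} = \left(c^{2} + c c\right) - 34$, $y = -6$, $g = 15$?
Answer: $\frac{517}{2} \approx 258.5$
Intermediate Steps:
$F{\left(u,A \right)} = \frac{-6 + A}{A + u}$ ($F{\left(u,A \right)} = \frac{A - 6}{u + A} = \frac{-6 + A}{A + u}$)
$D{\left(c \right)} = -34 + 2 c^{2}$ ($D{\left(c \right)} = \left(c^{2} + c^{2}\right) - 34 = 2 c^{2} - 34 = -34 + 2 c^{2}$)
$f = 225$ ($f = 15^{2} = 225$)
$f - D{\left(F{\left(2 - -4,2 \right)} \right)} = 225 - \left(-34 + 2 \left(\frac{-6 + 2}{2 + \left(2 - -4\right)}\right)^{2}\right) = 225 - \left(-34 + 2 \left(\frac{1}{2 + \left(2 + 4\right)} \left(-4\right)\right)^{2}\right) = 225 - \left(-34 + 2 \left(\frac{1}{2 + 6} \left(-4\right)\right)^{2}\right) = 225 - \left(-34 + 2 \left(\frac{1}{8} \left(-4\right)\right)^{2}\right) = 225 - \left(-34 + 2 \left(- \frac{1}{2}\right)^{2}\right) = 225 - \left(-34 + 2 \cdot \frac{1}{4}\right) = 225 - \left(-34 + \frac{1}{2}\right) = 225 - - \frac{67}{2} = 225 + \frac{67}{2} = \frac{517}{2}$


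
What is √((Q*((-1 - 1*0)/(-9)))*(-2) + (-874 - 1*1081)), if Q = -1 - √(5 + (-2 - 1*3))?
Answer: I*√17593/3 ≈ 44.213*I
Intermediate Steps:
Q = -1 (Q = -1 - √(5 + (-2 - 3)) = -1 - √(5 - 5) = -1 - √0 = -1 - 1*0 = -1 + 0 = -1)
√((Q*((-1 - 1*0)/(-9)))*(-2) + (-874 - 1*1081)) = √(-(-1 - 1*0)/(-9)*(-2) + (-874 - 1*1081)) = √(-(-1 + 0)*(-1)/9*(-2) + (-874 - 1081)) = √(-(-1)*(-1)/9*(-2) - 1955) = √(-1*⅑*(-2) - 1955) = √(-⅑*(-2) - 1955) = √(2/9 - 1955) = √(-17593/9) = I*√17593/3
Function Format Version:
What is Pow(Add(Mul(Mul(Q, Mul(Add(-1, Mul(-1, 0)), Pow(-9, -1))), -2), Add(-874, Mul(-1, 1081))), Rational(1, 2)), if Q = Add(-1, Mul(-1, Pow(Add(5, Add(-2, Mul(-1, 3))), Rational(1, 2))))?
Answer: Mul(Rational(1, 3), I, Pow(17593, Rational(1, 2))) ≈ Mul(44.213, I)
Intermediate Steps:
Q = -1 (Q = Add(-1, Mul(-1, Pow(Add(5, Add(-2, -3)), Rational(1, 2)))) = Add(-1, Mul(-1, Pow(Add(5, -5), Rational(1, 2)))) = Add(-1, Mul(-1, Pow(0, Rational(1, 2)))) = Add(-1, Mul(-1, 0)) = Add(-1, 0) = -1)
Pow(Add(Mul(Mul(Q, Mul(Add(-1, Mul(-1, 0)), Pow(-9, -1))), -2), Add(-874, Mul(-1, 1081))), Rational(1, 2)) = Pow(Add(Mul(Mul(-1, Mul(Add(-1, Mul(-1, 0)), Pow(-9, -1))), -2), Add(-874, Mul(-1, 1081))), Rational(1, 2)) = Pow(Add(Mul(Mul(-1, Mul(Add(-1, 0), Rational(-1, 9))), -2), Add(-874, -1081)), Rational(1, 2)) = Pow(Add(Mul(Mul(-1, Mul(-1, Rational(-1, 9))), -2), -1955), Rational(1, 2)) = Pow(Add(Mul(Mul(-1, Rational(1, 9)), -2), -1955), Rational(1, 2)) = Pow(Add(Mul(Rational(-1, 9), -2), -1955), Rational(1, 2)) = Pow(Add(Rational(2, 9), -1955), Rational(1, 2)) = Pow(Rational(-17593, 9), Rational(1, 2)) = Mul(Rational(1, 3), I, Pow(17593, Rational(1, 2)))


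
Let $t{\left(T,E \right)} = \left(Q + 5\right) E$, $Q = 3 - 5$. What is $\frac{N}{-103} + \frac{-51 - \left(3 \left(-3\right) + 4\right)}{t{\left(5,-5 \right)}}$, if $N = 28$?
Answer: $\frac{4318}{1545} \approx 2.7948$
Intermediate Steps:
$Q = -2$ ($Q = 3 - 5 = -2$)
$t{\left(T,E \right)} = 3 E$ ($t{\left(T,E \right)} = \left(-2 + 5\right) E = 3 E$)
$\frac{N}{-103} + \frac{-51 - \left(3 \left(-3\right) + 4\right)}{t{\left(5,-5 \right)}} = \frac{28}{-103} + \frac{-51 - \left(3 \left(-3\right) + 4\right)}{3 \left(-5\right)} = 28 \left(- \frac{1}{103}\right) + \frac{-51 - \left(-9 + 4\right)}{-15} = - \frac{28}{103} + \left(-51 - -5\right) \left(- \frac{1}{15}\right) = - \frac{28}{103} + \left(-51 + 5\right) \left(- \frac{1}{15}\right) = - \frac{28}{103} - - \frac{46}{15} = - \frac{28}{103} + \frac{46}{15} = \frac{4318}{1545}$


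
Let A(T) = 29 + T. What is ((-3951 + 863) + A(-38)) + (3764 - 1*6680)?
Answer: -6013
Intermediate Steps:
((-3951 + 863) + A(-38)) + (3764 - 1*6680) = ((-3951 + 863) + (29 - 38)) + (3764 - 1*6680) = (-3088 - 9) + (3764 - 6680) = -3097 - 2916 = -6013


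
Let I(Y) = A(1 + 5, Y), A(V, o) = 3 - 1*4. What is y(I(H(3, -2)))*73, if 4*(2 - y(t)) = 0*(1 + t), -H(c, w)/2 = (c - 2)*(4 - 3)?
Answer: 146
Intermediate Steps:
H(c, w) = 4 - 2*c (H(c, w) = -2*(c - 2)*(4 - 3) = -2*(-2 + c) = 4 - 2*c)
A(V, o) = -1 (A(V, o) = 3 - 4 = -1)
I(Y) = -1
y(t) = 2 (y(t) = 2 - 0*(1 + t) = 2 - ¼*0 = 2 + 0 = 2)
y(I(H(3, -2)))*73 = 2*73 = 146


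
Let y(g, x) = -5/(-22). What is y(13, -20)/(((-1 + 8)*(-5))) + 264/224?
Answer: 361/308 ≈ 1.1721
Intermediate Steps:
y(g, x) = 5/22 (y(g, x) = -5*(-1/22) = 5/22)
y(13, -20)/(((-1 + 8)*(-5))) + 264/224 = 5/(22*(((-1 + 8)*(-5)))) + 264/224 = 5/(22*((7*(-5)))) + 264*(1/224) = (5/22)/(-35) + 33/28 = (5/22)*(-1/35) + 33/28 = -1/154 + 33/28 = 361/308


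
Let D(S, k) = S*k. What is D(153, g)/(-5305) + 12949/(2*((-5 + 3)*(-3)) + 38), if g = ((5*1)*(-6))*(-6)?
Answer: 13463489/53050 ≈ 253.79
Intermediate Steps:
g = 180 (g = (5*(-6))*(-6) = -30*(-6) = 180)
D(153, g)/(-5305) + 12949/(2*((-5 + 3)*(-3)) + 38) = (153*180)/(-5305) + 12949/(2*((-5 + 3)*(-3)) + 38) = 27540*(-1/5305) + 12949/(2*(-2*(-3)) + 38) = -5508/1061 + 12949/(2*6 + 38) = -5508/1061 + 12949/(12 + 38) = -5508/1061 + 12949/50 = 13463489/53050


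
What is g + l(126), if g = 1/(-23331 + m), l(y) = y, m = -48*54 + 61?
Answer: 3258611/25862 ≈ 126.00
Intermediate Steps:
m = -2531 (m = -2592 + 61 = -2531)
g = -1/25862 (g = 1/(-23331 - 2531) = 1/(-25862) = -1/25862 ≈ -3.8667e-5)
g + l(126) = -1/25862 + 126 = 3258611/25862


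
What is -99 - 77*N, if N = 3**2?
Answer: -792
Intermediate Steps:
N = 9
-99 - 77*N = -99 - 77*9 = -99 - 693 = -792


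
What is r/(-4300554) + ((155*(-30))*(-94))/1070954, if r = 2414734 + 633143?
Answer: -230727318543/767615918086 ≈ -0.30058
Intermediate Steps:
r = 3047877
r/(-4300554) + ((155*(-30))*(-94))/1070954 = 3047877/(-4300554) + ((155*(-30))*(-94))/1070954 = 3047877*(-1/4300554) - 4650*(-94)*(1/1070954) = -1015959/1433518 + 437100*(1/1070954) = -1015959/1433518 + 218550/535477 = -230727318543/767615918086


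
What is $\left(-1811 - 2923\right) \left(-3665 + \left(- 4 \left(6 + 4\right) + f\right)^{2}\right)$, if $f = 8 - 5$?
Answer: $10869264$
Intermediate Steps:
$f = 3$ ($f = 8 - 5 = 3$)
$\left(-1811 - 2923\right) \left(-3665 + \left(- 4 \left(6 + 4\right) + f\right)^{2}\right) = \left(-1811 - 2923\right) \left(-3665 + \left(- 4 \left(6 + 4\right) + 3\right)^{2}\right) = - 4734 \left(-3665 + \left(\left(-4\right) 10 + 3\right)^{2}\right) = - 4734 \left(-3665 + \left(-40 + 3\right)^{2}\right) = - 4734 \left(-3665 + \left(-37\right)^{2}\right) = - 4734 \left(-3665 + 1369\right) = \left(-4734\right) \left(-2296\right) = 10869264$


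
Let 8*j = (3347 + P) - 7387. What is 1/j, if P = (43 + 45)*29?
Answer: -1/186 ≈ -0.0053763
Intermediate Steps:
P = 2552 (P = 88*29 = 2552)
j = -186 (j = ((3347 + 2552) - 7387)/8 = (5899 - 7387)/8 = (⅛)*(-1488) = -186)
1/j = 1/(-186) = -1/186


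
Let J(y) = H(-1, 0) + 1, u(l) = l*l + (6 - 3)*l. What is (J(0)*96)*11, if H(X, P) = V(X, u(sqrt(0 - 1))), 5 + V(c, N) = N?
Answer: -5280 + 3168*I ≈ -5280.0 + 3168.0*I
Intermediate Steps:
u(l) = l**2 + 3*l
V(c, N) = -5 + N
H(X, P) = -5 + I*(3 + I) (H(X, P) = -5 + sqrt(0 - 1)*(3 + sqrt(0 - 1)) = -5 + sqrt(-1)*(3 + sqrt(-1)) = -5 + I*(3 + I))
J(y) = -5 + 3*I (J(y) = (-6 + 3*I) + 1 = -5 + 3*I)
(J(0)*96)*11 = ((-5 + 3*I)*96)*11 = (-480 + 288*I)*11 = -5280 + 3168*I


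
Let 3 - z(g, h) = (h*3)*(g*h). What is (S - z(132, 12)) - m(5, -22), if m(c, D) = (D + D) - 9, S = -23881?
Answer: 33193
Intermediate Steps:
m(c, D) = -9 + 2*D (m(c, D) = 2*D - 9 = -9 + 2*D)
z(g, h) = 3 - 3*g*h**2 (z(g, h) = 3 - h*3*g*h = 3 - 3*h*g*h = 3 - 3*g*h**2)
(S - z(132, 12)) - m(5, -22) = (-23881 - (3 - 3*132*12**2)) - (-9 + 2*(-22)) = (-23881 - (3 - 3*132*144)) - (-9 - 44) = (-23881 - (3 - 57024)) - 1*(-53) = (-23881 - 1*(-57021)) + 53 = (-23881 + 57021) + 53 = 33140 + 53 = 33193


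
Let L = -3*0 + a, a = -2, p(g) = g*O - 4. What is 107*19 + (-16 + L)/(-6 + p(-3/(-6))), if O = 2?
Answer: 2035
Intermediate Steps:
p(g) = -4 + 2*g (p(g) = g*2 - 4 = 2*g - 4 = -4 + 2*g)
L = -2 (L = -3*0 - 2 = 0 - 2 = -2)
107*19 + (-16 + L)/(-6 + p(-3/(-6))) = 107*19 + (-16 - 2)/(-6 + (-4 + 2*(-3/(-6)))) = 2033 - 18/(-6 + (-4 + 2*(-3*(-1/6)))) = 2033 - 18/(-6 + (-4 + 2*(1/2))) = 2033 - 18/(-6 + (-4 + 1)) = 2033 - 18/(-6 - 3) = 2033 - 18/(-9) = 2033 - 18*(-1/9) = 2033 + 2 = 2035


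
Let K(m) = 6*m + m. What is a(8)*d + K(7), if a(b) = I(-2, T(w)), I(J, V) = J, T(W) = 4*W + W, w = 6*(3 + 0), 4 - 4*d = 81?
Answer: 175/2 ≈ 87.500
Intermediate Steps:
d = -77/4 (d = 1 - 1/4*81 = 1 - 81/4 = -77/4 ≈ -19.250)
K(m) = 7*m
w = 18 (w = 6*3 = 18)
T(W) = 5*W
a(b) = -2
a(8)*d + K(7) = -2*(-77/4) + 7*7 = 77/2 + 49 = 175/2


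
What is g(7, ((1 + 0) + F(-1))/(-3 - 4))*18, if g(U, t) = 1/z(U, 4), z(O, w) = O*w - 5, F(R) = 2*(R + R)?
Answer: 18/23 ≈ 0.78261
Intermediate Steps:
F(R) = 4*R (F(R) = 2*(2*R) = 4*R)
z(O, w) = -5 + O*w
g(U, t) = 1/(-5 + 4*U) (g(U, t) = 1/(-5 + U*4) = 1/(-5 + 4*U))
g(7, ((1 + 0) + F(-1))/(-3 - 4))*18 = 18/(-5 + 4*7) = 18/(-5 + 28) = 18/23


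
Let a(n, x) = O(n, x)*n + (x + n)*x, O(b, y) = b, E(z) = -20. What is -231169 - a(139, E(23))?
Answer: -248110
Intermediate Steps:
a(n, x) = n² + x*(n + x) (a(n, x) = n*n + (x + n)*x = n² + (n + x)*x = n² + x*(n + x))
-231169 - a(139, E(23)) = -231169 - (139² + (-20)² + 139*(-20)) = -231169 - (19321 + 400 - 2780) = -231169 - 1*16941 = -231169 - 16941 = -248110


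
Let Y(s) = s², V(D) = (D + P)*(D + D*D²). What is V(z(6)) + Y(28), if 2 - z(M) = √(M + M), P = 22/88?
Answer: 2537/2 - 553*√3/2 ≈ 789.59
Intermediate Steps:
P = ¼ (P = 22*(1/88) = ¼ ≈ 0.25000)
z(M) = 2 - √2*√M (z(M) = 2 - √(M + M) = 2 - √(2*M) = 2 - √2*√M)
V(D) = (¼ + D)*(D + D³) (V(D) = (D + ¼)*(D + D*D²) = (¼ + D)*(D + D³))
V(z(6)) + Y(28) = (2 - √2*√6)*(¼ + (2 - √2*√6) + (2 - √2*√6)³ + (2 - √2*√6)²/4) + 28² = (2 - 2*√3)*(¼ + (2 - 2*√3) + (2 - 2*√3)³ + (2 - 2*√3)²/4) + 784 = (2 - 2*√3)*(9/4 + (2 - 2*√3)³ - 2*√3 + (2 - 2*√3)²/4) + 784 = 784 + (2 - 2*√3)*(9/4 + (2 - 2*√3)³ - 2*√3 + (2 - 2*√3)²/4)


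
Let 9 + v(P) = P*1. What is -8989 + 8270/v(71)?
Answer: -274524/31 ≈ -8855.6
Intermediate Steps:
v(P) = -9 + P (v(P) = -9 + P*1 = -9 + P)
-8989 + 8270/v(71) = -8989 + 8270/(-9 + 71) = -8989 + 8270/62 = -8989 + 8270*(1/62) = -8989 + 4135/31 = -274524/31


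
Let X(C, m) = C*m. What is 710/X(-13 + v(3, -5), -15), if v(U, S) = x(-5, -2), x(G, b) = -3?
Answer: 71/24 ≈ 2.9583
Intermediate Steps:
v(U, S) = -3
710/X(-13 + v(3, -5), -15) = 710/(((-13 - 3)*(-15))) = 710/((-16*(-15))) = 710/240 = 710*(1/240) = 71/24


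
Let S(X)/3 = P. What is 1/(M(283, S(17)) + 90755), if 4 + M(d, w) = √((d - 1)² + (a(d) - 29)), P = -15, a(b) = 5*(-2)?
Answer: 90751/8235664516 - √79485/8235664516 ≈ 1.0985e-5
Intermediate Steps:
a(b) = -10
S(X) = -45 (S(X) = 3*(-15) = -45)
M(d, w) = -4 + √(-39 + (-1 + d)²) (M(d, w) = -4 + √((d - 1)² + (-10 - 29)) = -4 + √((-1 + d)² - 39) = -4 + √(-39 + (-1 + d)²))
1/(M(283, S(17)) + 90755) = 1/((-4 + √(-39 + (-1 + 283)²)) + 90755) = 1/((-4 + √(-39 + 282²)) + 90755) = 1/((-4 + √(-39 + 79524)) + 90755) = 1/((-4 + √79485) + 90755) = 1/(90751 + √79485)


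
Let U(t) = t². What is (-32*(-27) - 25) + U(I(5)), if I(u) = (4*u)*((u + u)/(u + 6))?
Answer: 141519/121 ≈ 1169.6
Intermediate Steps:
I(u) = 8*u²/(6 + u) (I(u) = (4*u)*((2*u)/(6 + u)) = (4*u)*(2*u/(6 + u)) = 8*u²/(6 + u))
(-32*(-27) - 25) + U(I(5)) = (-32*(-27) - 25) + (8*5²/(6 + 5))² = (864 - 25) + (8*25/11)² = 839 + (8*25*(1/11))² = 839 + (200/11)² = 839 + 40000/121 = 141519/121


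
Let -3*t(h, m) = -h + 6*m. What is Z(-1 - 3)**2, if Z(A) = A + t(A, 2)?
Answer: 784/9 ≈ 87.111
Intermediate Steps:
t(h, m) = -2*m + h/3 (t(h, m) = -(-h + 6*m)/3 = -2*m + h/3)
Z(A) = -4 + 4*A/3 (Z(A) = A + (-2*2 + A/3) = A + (-4 + A/3) = -4 + 4*A/3)
Z(-1 - 3)**2 = (-4 + 4*(-1 - 3)/3)**2 = (-4 + (4/3)*(-4))**2 = (-4 - 16/3)**2 = (-28/3)**2 = 784/9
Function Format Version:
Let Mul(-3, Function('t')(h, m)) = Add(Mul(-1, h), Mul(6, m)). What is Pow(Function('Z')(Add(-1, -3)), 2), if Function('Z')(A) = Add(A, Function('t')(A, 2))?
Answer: Rational(784, 9) ≈ 87.111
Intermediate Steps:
Function('t')(h, m) = Add(Mul(-2, m), Mul(Rational(1, 3), h)) (Function('t')(h, m) = Mul(Rational(-1, 3), Add(Mul(-1, h), Mul(6, m))) = Add(Mul(-2, m), Mul(Rational(1, 3), h)))
Function('Z')(A) = Add(-4, Mul(Rational(4, 3), A)) (Function('Z')(A) = Add(A, Add(Mul(-2, 2), Mul(Rational(1, 3), A))) = Add(A, Add(-4, Mul(Rational(1, 3), A))) = Add(-4, Mul(Rational(4, 3), A)))
Pow(Function('Z')(Add(-1, -3)), 2) = Pow(Add(-4, Mul(Rational(4, 3), Add(-1, -3))), 2) = Pow(Add(-4, Mul(Rational(4, 3), -4)), 2) = Pow(Add(-4, Rational(-16, 3)), 2) = Pow(Rational(-28, 3), 2) = Rational(784, 9)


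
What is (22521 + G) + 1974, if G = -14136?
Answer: 10359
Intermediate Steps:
(22521 + G) + 1974 = (22521 - 14136) + 1974 = 8385 + 1974 = 10359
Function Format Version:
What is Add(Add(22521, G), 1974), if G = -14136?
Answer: 10359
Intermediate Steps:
Add(Add(22521, G), 1974) = Add(Add(22521, -14136), 1974) = Add(8385, 1974) = 10359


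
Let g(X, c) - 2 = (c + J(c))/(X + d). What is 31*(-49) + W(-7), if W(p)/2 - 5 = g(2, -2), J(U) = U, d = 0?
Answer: -1509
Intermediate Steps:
g(X, c) = 2 + 2*c/X (g(X, c) = 2 + (c + c)/(X + 0) = 2 + (2*c)/X = 2 + 2*c/X)
W(p) = 10 (W(p) = 10 + 2*(2 + 2*(-2)/2) = 10 + 2*(2 + 2*(-2)*(½)) = 10 + 2*(2 - 2) = 10 + 2*0 = 10 + 0 = 10)
31*(-49) + W(-7) = 31*(-49) + 10 = -1519 + 10 = -1509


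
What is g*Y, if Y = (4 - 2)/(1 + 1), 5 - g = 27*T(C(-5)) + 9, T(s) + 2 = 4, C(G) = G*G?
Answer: -58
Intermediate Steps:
C(G) = G²
T(s) = 2 (T(s) = -2 + 4 = 2)
g = -58 (g = 5 - (27*2 + 9) = 5 - (54 + 9) = 5 - 1*63 = 5 - 63 = -58)
Y = 1 (Y = 2/2 = 2*(½) = 1)
g*Y = -58*1 = -58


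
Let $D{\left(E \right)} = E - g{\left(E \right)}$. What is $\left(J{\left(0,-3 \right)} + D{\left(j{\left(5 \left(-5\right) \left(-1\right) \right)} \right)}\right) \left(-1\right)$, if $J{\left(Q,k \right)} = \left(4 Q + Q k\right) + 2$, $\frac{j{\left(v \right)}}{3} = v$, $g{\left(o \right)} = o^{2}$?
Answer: $5548$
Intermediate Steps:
$j{\left(v \right)} = 3 v$
$D{\left(E \right)} = E - E^{2}$
$J{\left(Q,k \right)} = 2 + 4 Q + Q k$
$\left(J{\left(0,-3 \right)} + D{\left(j{\left(5 \left(-5\right) \left(-1\right) \right)} \right)}\right) \left(-1\right) = \left(\left(2 + 4 \cdot 0 + 0 \left(-3\right)\right) + 3 \cdot 5 \left(-5\right) \left(-1\right) \left(1 - 3 \cdot 5 \left(-5\right) \left(-1\right)\right)\right) \left(-1\right) = \left(\left(2 + 0 + 0\right) + 3 \left(\left(-25\right) \left(-1\right)\right) \left(1 - 3 \left(\left(-25\right) \left(-1\right)\right)\right)\right) \left(-1\right) = \left(2 + 3 \cdot 25 \left(1 - 3 \cdot 25\right)\right) \left(-1\right) = \left(2 + 75 \left(1 - 75\right)\right) \left(-1\right) = \left(2 + 75 \left(-74\right)\right) \left(-1\right) = \left(2 - 5550\right) \left(-1\right) = \left(-5548\right) \left(-1\right) = 5548$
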